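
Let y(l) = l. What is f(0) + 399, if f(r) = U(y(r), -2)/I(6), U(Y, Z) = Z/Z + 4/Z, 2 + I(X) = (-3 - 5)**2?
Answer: 24737/62 ≈ 398.98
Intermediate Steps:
I(X) = 62 (I(X) = -2 + (-3 - 5)**2 = -2 + (-8)**2 = -2 + 64 = 62)
U(Y, Z) = 1 + 4/Z
f(r) = -1/62 (f(r) = ((4 - 2)/(-2))/62 = -1/2*2*(1/62) = -1*1/62 = -1/62)
f(0) + 399 = -1/62 + 399 = 24737/62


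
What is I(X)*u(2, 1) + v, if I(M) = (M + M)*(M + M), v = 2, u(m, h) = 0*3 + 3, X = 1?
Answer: 14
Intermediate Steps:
u(m, h) = 3 (u(m, h) = 0 + 3 = 3)
I(M) = 4*M² (I(M) = (2*M)*(2*M) = 4*M²)
I(X)*u(2, 1) + v = (4*1²)*3 + 2 = (4*1)*3 + 2 = 4*3 + 2 = 12 + 2 = 14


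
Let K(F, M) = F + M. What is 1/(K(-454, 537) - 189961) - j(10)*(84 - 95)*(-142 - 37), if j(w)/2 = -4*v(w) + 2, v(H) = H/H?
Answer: 1495479127/189878 ≈ 7876.0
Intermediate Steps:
v(H) = 1
j(w) = -4 (j(w) = 2*(-4*1 + 2) = 2*(-4 + 2) = 2*(-2) = -4)
1/(K(-454, 537) - 189961) - j(10)*(84 - 95)*(-142 - 37) = 1/((-454 + 537) - 189961) - (-4)*(84 - 95)*(-142 - 37) = 1/(83 - 189961) - (-4)*(-11*(-179)) = 1/(-189878) - (-4)*1969 = -1/189878 - 1*(-7876) = -1/189878 + 7876 = 1495479127/189878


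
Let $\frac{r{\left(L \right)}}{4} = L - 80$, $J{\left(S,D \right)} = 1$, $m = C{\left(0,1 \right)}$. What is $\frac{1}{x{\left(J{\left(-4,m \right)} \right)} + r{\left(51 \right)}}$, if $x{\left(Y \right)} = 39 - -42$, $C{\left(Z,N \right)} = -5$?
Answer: $- \frac{1}{35} \approx -0.028571$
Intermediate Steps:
$m = -5$
$x{\left(Y \right)} = 81$ ($x{\left(Y \right)} = 39 + 42 = 81$)
$r{\left(L \right)} = -320 + 4 L$ ($r{\left(L \right)} = 4 \left(L - 80\right) = 4 \left(-80 + L\right) = -320 + 4 L$)
$\frac{1}{x{\left(J{\left(-4,m \right)} \right)} + r{\left(51 \right)}} = \frac{1}{81 + \left(-320 + 4 \cdot 51\right)} = \frac{1}{81 + \left(-320 + 204\right)} = \frac{1}{81 - 116} = \frac{1}{-35} = - \frac{1}{35}$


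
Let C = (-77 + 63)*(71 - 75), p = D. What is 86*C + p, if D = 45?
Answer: 4861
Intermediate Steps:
p = 45
C = 56 (C = -14*(-4) = 56)
86*C + p = 86*56 + 45 = 4816 + 45 = 4861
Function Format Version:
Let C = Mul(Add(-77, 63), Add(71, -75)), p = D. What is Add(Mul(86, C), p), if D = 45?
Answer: 4861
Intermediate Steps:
p = 45
C = 56 (C = Mul(-14, -4) = 56)
Add(Mul(86, C), p) = Add(Mul(86, 56), 45) = Add(4816, 45) = 4861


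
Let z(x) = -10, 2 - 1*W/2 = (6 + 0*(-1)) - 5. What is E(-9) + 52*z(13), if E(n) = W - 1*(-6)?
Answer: -512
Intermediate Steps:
W = 2 (W = 4 - 2*((6 + 0*(-1)) - 5) = 4 - 2*((6 + 0) - 5) = 4 - 2*(6 - 5) = 4 - 2*1 = 4 - 2 = 2)
E(n) = 8 (E(n) = 2 - 1*(-6) = 2 + 6 = 8)
E(-9) + 52*z(13) = 8 + 52*(-10) = 8 - 520 = -512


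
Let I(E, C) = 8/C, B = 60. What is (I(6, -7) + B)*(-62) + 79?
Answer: -24991/7 ≈ -3570.1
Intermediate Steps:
(I(6, -7) + B)*(-62) + 79 = (8/(-7) + 60)*(-62) + 79 = (8*(-⅐) + 60)*(-62) + 79 = (-8/7 + 60)*(-62) + 79 = (412/7)*(-62) + 79 = -25544/7 + 79 = -24991/7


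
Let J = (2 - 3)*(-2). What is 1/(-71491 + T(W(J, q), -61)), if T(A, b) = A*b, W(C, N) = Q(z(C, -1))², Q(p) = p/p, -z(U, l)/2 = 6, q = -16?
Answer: -1/71552 ≈ -1.3976e-5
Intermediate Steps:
z(U, l) = -12 (z(U, l) = -2*6 = -12)
Q(p) = 1
J = 2 (J = -1*(-2) = 2)
W(C, N) = 1 (W(C, N) = 1² = 1)
1/(-71491 + T(W(J, q), -61)) = 1/(-71491 + 1*(-61)) = 1/(-71491 - 61) = 1/(-71552) = -1/71552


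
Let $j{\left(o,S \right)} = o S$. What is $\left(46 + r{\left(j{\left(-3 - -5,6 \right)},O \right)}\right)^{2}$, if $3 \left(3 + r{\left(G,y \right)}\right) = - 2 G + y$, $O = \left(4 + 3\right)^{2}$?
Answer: $\frac{23716}{9} \approx 2635.1$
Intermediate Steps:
$O = 49$ ($O = 7^{2} = 49$)
$j{\left(o,S \right)} = S o$
$r{\left(G,y \right)} = -3 - \frac{2 G}{3} + \frac{y}{3}$ ($r{\left(G,y \right)} = -3 + \frac{- 2 G + y}{3} = -3 + \frac{y - 2 G}{3} = -3 - \left(- \frac{y}{3} + \frac{2 G}{3}\right) = -3 - \frac{2 G}{3} + \frac{y}{3}$)
$\left(46 + r{\left(j{\left(-3 - -5,6 \right)},O \right)}\right)^{2} = \left(46 - \left(- \frac{40}{3} + \frac{2}{3} \cdot 6 \left(-3 - -5\right)\right)\right)^{2} = \left(46 - \left(- \frac{40}{3} + \frac{2}{3} \cdot 6 \left(-3 + 5\right)\right)\right)^{2} = \left(46 - \left(- \frac{40}{3} + \frac{2}{3} \cdot 6 \cdot 2\right)\right)^{2} = \left(46 - - \frac{16}{3}\right)^{2} = \left(46 + \frac{16}{3}\right)^{2} = \left(\frac{154}{3}\right)^{2} = \frac{23716}{9}$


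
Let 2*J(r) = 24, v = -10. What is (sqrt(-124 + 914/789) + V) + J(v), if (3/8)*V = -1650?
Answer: -4388 + 7*I*sqrt(1560642)/789 ≈ -4388.0 + 11.083*I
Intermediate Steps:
J(r) = 12 (J(r) = (1/2)*24 = 12)
V = -4400 (V = (8/3)*(-1650) = -4400)
(sqrt(-124 + 914/789) + V) + J(v) = (sqrt(-124 + 914/789) - 4400) + 12 = (sqrt(-96922/789) - 4400) + 12 = (7*I*sqrt(1560642)/789 - 4400) + 12 = (-4400 + 7*I*sqrt(1560642)/789) + 12 = -4388 + 7*I*sqrt(1560642)/789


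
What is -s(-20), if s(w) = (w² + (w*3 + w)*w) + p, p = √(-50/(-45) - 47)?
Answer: -2000 - I*√413/3 ≈ -2000.0 - 6.7741*I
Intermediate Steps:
p = I*√413/3 (p = √(-50*(-1/45) - 47) = √(10/9 - 47) = √(-413/9) = I*√413/3 ≈ 6.7741*I)
s(w) = 5*w² + I*√413/3 (s(w) = (w² + (w*3 + w)*w) + I*√413/3 = (w² + (3*w + w)*w) + I*√413/3 = (w² + (4*w)*w) + I*√413/3 = (w² + 4*w²) + I*√413/3 = 5*w² + I*√413/3)
-s(-20) = -(5*(-20)² + I*√413/3) = -(5*400 + I*√413/3) = -(2000 + I*√413/3) = -2000 - I*√413/3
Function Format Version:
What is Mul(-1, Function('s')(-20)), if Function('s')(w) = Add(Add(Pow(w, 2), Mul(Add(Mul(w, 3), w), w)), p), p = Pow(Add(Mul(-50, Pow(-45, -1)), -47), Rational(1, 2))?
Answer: Add(-2000, Mul(Rational(-1, 3), I, Pow(413, Rational(1, 2)))) ≈ Add(-2000.0, Mul(-6.7741, I))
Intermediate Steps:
p = Mul(Rational(1, 3), I, Pow(413, Rational(1, 2))) (p = Pow(Add(Mul(-50, Rational(-1, 45)), -47), Rational(1, 2)) = Pow(Add(Rational(10, 9), -47), Rational(1, 2)) = Pow(Rational(-413, 9), Rational(1, 2)) = Mul(Rational(1, 3), I, Pow(413, Rational(1, 2))) ≈ Mul(6.7741, I))
Function('s')(w) = Add(Mul(5, Pow(w, 2)), Mul(Rational(1, 3), I, Pow(413, Rational(1, 2)))) (Function('s')(w) = Add(Add(Pow(w, 2), Mul(Add(Mul(w, 3), w), w)), Mul(Rational(1, 3), I, Pow(413, Rational(1, 2)))) = Add(Add(Pow(w, 2), Mul(Add(Mul(3, w), w), w)), Mul(Rational(1, 3), I, Pow(413, Rational(1, 2)))) = Add(Add(Pow(w, 2), Mul(Mul(4, w), w)), Mul(Rational(1, 3), I, Pow(413, Rational(1, 2)))) = Add(Add(Pow(w, 2), Mul(4, Pow(w, 2))), Mul(Rational(1, 3), I, Pow(413, Rational(1, 2)))) = Add(Mul(5, Pow(w, 2)), Mul(Rational(1, 3), I, Pow(413, Rational(1, 2)))))
Mul(-1, Function('s')(-20)) = Mul(-1, Add(Mul(5, Pow(-20, 2)), Mul(Rational(1, 3), I, Pow(413, Rational(1, 2))))) = Mul(-1, Add(Mul(5, 400), Mul(Rational(1, 3), I, Pow(413, Rational(1, 2))))) = Mul(-1, Add(2000, Mul(Rational(1, 3), I, Pow(413, Rational(1, 2))))) = Add(-2000, Mul(Rational(-1, 3), I, Pow(413, Rational(1, 2))))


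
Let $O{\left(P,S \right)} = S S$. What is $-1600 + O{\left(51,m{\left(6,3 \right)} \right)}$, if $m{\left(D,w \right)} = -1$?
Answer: $-1599$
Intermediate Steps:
$O{\left(P,S \right)} = S^{2}$
$-1600 + O{\left(51,m{\left(6,3 \right)} \right)} = -1600 + \left(-1\right)^{2} = -1600 + 1 = -1599$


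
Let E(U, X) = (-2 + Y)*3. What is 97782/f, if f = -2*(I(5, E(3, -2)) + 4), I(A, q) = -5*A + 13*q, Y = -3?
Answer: 16297/72 ≈ 226.35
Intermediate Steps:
E(U, X) = -15 (E(U, X) = (-2 - 3)*3 = -5*3 = -15)
f = 432 (f = -2*((-5*5 + 13*(-15)) + 4) = -2*((-25 - 195) + 4) = -2*(-220 + 4) = -2*(-216) = 432)
97782/f = 97782/432 = 97782*(1/432) = 16297/72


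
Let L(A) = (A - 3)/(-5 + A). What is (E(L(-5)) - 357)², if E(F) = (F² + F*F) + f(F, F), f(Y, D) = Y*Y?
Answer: 78801129/625 ≈ 1.2608e+5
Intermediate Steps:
f(Y, D) = Y²
L(A) = (-3 + A)/(-5 + A)
E(F) = 3*F² (E(F) = (F² + F*F) + F² = (F² + F²) + F² = 2*F² + F² = 3*F²)
(E(L(-5)) - 357)² = (3*((-3 - 5)/(-5 - 5))² - 357)² = (3*(-8/(-10))² - 357)² = (3*(-⅒*(-8))² - 357)² = (3*(⅘)² - 357)² = (3*(16/25) - 357)² = (48/25 - 357)² = (-8877/25)² = 78801129/625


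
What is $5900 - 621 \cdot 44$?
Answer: $-21424$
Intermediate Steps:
$5900 - 621 \cdot 44 = 5900 - 27324 = -21424$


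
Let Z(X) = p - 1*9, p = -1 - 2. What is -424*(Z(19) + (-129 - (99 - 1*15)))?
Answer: 95400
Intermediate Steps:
p = -3
Z(X) = -12 (Z(X) = -3 - 1*9 = -3 - 9 = -12)
-424*(Z(19) + (-129 - (99 - 1*15))) = -424*(-12 + (-129 - (99 - 1*15))) = -424*(-12 + (-129 - (99 - 15))) = -424*(-12 + (-129 - 1*84)) = -424*(-12 + (-129 - 84)) = -424*(-12 - 213) = -424*(-225) = 95400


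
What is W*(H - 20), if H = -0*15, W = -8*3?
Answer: 480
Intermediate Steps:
W = -24
H = 0 (H = -1*0 = 0)
W*(H - 20) = -24*(0 - 20) = -24*(-20) = 480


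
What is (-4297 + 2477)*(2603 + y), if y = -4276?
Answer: 3044860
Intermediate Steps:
(-4297 + 2477)*(2603 + y) = (-4297 + 2477)*(2603 - 4276) = -1820*(-1673) = 3044860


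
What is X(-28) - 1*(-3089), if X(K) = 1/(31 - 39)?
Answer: 24711/8 ≈ 3088.9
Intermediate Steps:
X(K) = -⅛ (X(K) = 1/(-8) = -⅛)
X(-28) - 1*(-3089) = -⅛ - 1*(-3089) = -⅛ + 3089 = 24711/8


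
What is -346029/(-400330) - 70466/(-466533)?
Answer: 189643601237/186767155890 ≈ 1.0154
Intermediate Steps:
-346029/(-400330) - 70466/(-466533) = -346029*(-1/400330) - 70466*(-1/466533) = 346029/400330 + 70466/466533 = 189643601237/186767155890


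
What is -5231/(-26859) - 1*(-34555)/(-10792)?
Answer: -871659793/289862328 ≈ -3.0072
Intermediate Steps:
-5231/(-26859) - 1*(-34555)/(-10792) = -5231*(-1/26859) + 34555*(-1/10792) = 5231/26859 - 34555/10792 = -871659793/289862328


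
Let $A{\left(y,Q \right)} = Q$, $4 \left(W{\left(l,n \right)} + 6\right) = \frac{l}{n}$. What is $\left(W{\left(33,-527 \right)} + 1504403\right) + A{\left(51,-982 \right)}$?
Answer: $\frac{3169198787}{2108} \approx 1.5034 \cdot 10^{6}$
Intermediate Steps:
$W{\left(l,n \right)} = -6 + \frac{l}{4 n}$ ($W{\left(l,n \right)} = -6 + \frac{l \frac{1}{n}}{4} = -6 + \frac{l}{4 n}$)
$\left(W{\left(33,-527 \right)} + 1504403\right) + A{\left(51,-982 \right)} = \left(\left(-6 + \frac{1}{4} \cdot 33 \frac{1}{-527}\right) + 1504403\right) - 982 = \left(\left(-6 + \frac{1}{4} \cdot 33 \left(- \frac{1}{527}\right)\right) + 1504403\right) - 982 = \left(\left(-6 - \frac{33}{2108}\right) + 1504403\right) - 982 = \left(- \frac{12681}{2108} + 1504403\right) - 982 = \frac{3171268843}{2108} - 982 = \frac{3169198787}{2108}$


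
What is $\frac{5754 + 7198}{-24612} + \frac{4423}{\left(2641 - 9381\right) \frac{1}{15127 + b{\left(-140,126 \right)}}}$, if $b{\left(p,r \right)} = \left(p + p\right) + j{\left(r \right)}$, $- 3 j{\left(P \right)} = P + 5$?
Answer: $- \frac{40289038105}{4147122} \approx -9714.9$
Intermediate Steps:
$j{\left(P \right)} = - \frac{5}{3} - \frac{P}{3}$ ($j{\left(P \right)} = - \frac{P + 5}{3} = - \frac{5 + P}{3} = - \frac{5}{3} - \frac{P}{3}$)
$b{\left(p,r \right)} = - \frac{5}{3} + 2 p - \frac{r}{3}$ ($b{\left(p,r \right)} = \left(p + p\right) - \left(\frac{5}{3} + \frac{r}{3}\right) = 2 p - \left(\frac{5}{3} + \frac{r}{3}\right) = - \frac{5}{3} + 2 p - \frac{r}{3}$)
$\frac{5754 + 7198}{-24612} + \frac{4423}{\left(2641 - 9381\right) \frac{1}{15127 + b{\left(-140,126 \right)}}} = \frac{5754 + 7198}{-24612} + \frac{4423}{\left(2641 - 9381\right) \frac{1}{15127 - \frac{971}{3}}} = 12952 \left(- \frac{1}{24612}\right) + \frac{4423}{\left(-6740\right) \frac{1}{15127 - \frac{971}{3}}} = - \frac{3238}{6153} + \frac{4423}{\left(-6740\right) \frac{1}{15127 - \frac{971}{3}}} = - \frac{3238}{6153} + \frac{4423}{\left(-6740\right) \frac{1}{\frac{44410}{3}}} = - \frac{3238}{6153} + \frac{4423}{\left(-6740\right) \frac{3}{44410}} = - \frac{3238}{6153} + \frac{4423}{- \frac{2022}{4441}} = - \frac{3238}{6153} + 4423 \left(- \frac{4441}{2022}\right) = - \frac{3238}{6153} - \frac{19642543}{2022} = - \frac{40289038105}{4147122}$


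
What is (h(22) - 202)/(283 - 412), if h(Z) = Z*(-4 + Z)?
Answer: -194/129 ≈ -1.5039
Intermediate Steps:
(h(22) - 202)/(283 - 412) = (22*(-4 + 22) - 202)/(283 - 412) = (22*18 - 202)/(-129) = (396 - 202)*(-1/129) = 194*(-1/129) = -194/129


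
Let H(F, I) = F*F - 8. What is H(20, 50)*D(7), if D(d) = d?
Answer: 2744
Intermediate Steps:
H(F, I) = -8 + F**2 (H(F, I) = F**2 - 8 = -8 + F**2)
H(20, 50)*D(7) = (-8 + 20**2)*7 = (-8 + 400)*7 = 392*7 = 2744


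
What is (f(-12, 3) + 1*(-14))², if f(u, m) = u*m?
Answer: 2500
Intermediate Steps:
f(u, m) = m*u
(f(-12, 3) + 1*(-14))² = (3*(-12) + 1*(-14))² = (-36 - 14)² = (-50)² = 2500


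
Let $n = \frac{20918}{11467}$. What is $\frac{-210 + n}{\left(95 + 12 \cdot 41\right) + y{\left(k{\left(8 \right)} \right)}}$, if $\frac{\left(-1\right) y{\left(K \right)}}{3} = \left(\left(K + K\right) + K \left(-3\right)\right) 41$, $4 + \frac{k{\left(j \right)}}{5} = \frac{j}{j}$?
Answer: $\frac{1193576}{7212743} \approx 0.16548$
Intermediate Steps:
$n = \frac{20918}{11467}$ ($n = 20918 \cdot \frac{1}{11467} = \frac{20918}{11467} \approx 1.8242$)
$k{\left(j \right)} = -15$ ($k{\left(j \right)} = -20 + 5 \frac{j}{j} = -20 + 5 \cdot 1 = -20 + 5 = -15$)
$y{\left(K \right)} = 123 K$ ($y{\left(K \right)} = - 3 \left(\left(K + K\right) + K \left(-3\right)\right) 41 = - 3 \left(2 K - 3 K\right) 41 = - 3 - K 41 = - 3 \left(- 41 K\right) = 123 K$)
$\frac{-210 + n}{\left(95 + 12 \cdot 41\right) + y{\left(k{\left(8 \right)} \right)}} = \frac{-210 + \frac{20918}{11467}}{\left(95 + 12 \cdot 41\right) + 123 \left(-15\right)} = - \frac{2387152}{11467 \left(\left(95 + 492\right) - 1845\right)} = - \frac{2387152}{11467 \left(587 - 1845\right)} = - \frac{2387152}{11467 \left(-1258\right)} = \left(- \frac{2387152}{11467}\right) \left(- \frac{1}{1258}\right) = \frac{1193576}{7212743}$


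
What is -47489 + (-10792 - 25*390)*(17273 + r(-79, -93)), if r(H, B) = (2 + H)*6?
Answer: -345379051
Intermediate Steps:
r(H, B) = 12 + 6*H
-47489 + (-10792 - 25*390)*(17273 + r(-79, -93)) = -47489 + (-10792 - 25*390)*(17273 + (12 + 6*(-79))) = -47489 + (-10792 - 9750)*(17273 + (12 - 474)) = -47489 - 20542*(17273 - 462) = -47489 - 20542*16811 = -47489 - 345331562 = -345379051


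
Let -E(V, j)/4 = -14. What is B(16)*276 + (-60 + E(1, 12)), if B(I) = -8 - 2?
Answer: -2764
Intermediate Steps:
E(V, j) = 56 (E(V, j) = -4*(-14) = 56)
B(I) = -10
B(16)*276 + (-60 + E(1, 12)) = -10*276 + (-60 + 56) = -2760 - 4 = -2764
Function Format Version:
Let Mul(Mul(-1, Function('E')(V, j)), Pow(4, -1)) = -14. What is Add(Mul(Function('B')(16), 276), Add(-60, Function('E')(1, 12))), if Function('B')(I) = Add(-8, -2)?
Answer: -2764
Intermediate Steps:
Function('E')(V, j) = 56 (Function('E')(V, j) = Mul(-4, -14) = 56)
Function('B')(I) = -10
Add(Mul(Function('B')(16), 276), Add(-60, Function('E')(1, 12))) = Add(Mul(-10, 276), Add(-60, 56)) = Add(-2760, -4) = -2764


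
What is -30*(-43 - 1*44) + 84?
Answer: 2694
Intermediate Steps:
-30*(-43 - 1*44) + 84 = -30*(-43 - 44) + 84 = -30*(-87) + 84 = 2610 + 84 = 2694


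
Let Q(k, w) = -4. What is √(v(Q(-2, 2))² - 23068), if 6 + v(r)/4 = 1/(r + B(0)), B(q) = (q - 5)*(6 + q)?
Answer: 2*I*√1624638/17 ≈ 149.95*I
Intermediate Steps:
B(q) = (-5 + q)*(6 + q)
v(r) = -24 + 4/(-30 + r) (v(r) = -24 + 4/(r + (-30 + 0 + 0²)) = -24 + 4/(r + (-30 + 0 + 0)) = -24 + 4/(r - 30) = -24 + 4/(-30 + r))
√(v(Q(-2, 2))² - 23068) = √((4*(181 - 6*(-4))/(-30 - 4))² - 23068) = √((4*(181 + 24)/(-34))² - 23068) = √((4*(-1/34)*205)² - 23068) = √((-410/17)² - 23068) = √(168100/289 - 23068) = √(-6498552/289) = 2*I*√1624638/17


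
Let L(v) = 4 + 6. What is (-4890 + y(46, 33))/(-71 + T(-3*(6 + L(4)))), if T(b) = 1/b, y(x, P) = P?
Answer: 233136/3409 ≈ 68.388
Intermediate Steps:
L(v) = 10
(-4890 + y(46, 33))/(-71 + T(-3*(6 + L(4)))) = (-4890 + 33)/(-71 + 1/(-3*(6 + 10))) = -4857/(-71 + 1/(-3*16)) = -4857/(-71 + 1/(-48)) = -4857/(-71 - 1/48) = -4857/(-3409/48) = -4857*(-48/3409) = 233136/3409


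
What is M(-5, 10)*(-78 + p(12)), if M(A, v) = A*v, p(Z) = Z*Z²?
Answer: -82500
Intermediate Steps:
p(Z) = Z³
M(-5, 10)*(-78 + p(12)) = (-5*10)*(-78 + 12³) = -50*(-78 + 1728) = -50*1650 = -82500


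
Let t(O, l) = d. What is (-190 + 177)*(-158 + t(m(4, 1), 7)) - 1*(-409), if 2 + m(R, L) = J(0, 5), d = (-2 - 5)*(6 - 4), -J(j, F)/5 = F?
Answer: 2645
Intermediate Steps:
J(j, F) = -5*F
d = -14 (d = -7*2 = -14)
m(R, L) = -27 (m(R, L) = -2 - 5*5 = -2 - 25 = -27)
t(O, l) = -14
(-190 + 177)*(-158 + t(m(4, 1), 7)) - 1*(-409) = (-190 + 177)*(-158 - 14) - 1*(-409) = -13*(-172) + 409 = 2236 + 409 = 2645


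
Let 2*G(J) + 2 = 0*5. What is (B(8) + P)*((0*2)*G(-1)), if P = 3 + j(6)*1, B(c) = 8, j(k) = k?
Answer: 0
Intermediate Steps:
G(J) = -1 (G(J) = -1 + (0*5)/2 = -1 + (½)*0 = -1 + 0 = -1)
P = 9 (P = 3 + 6*1 = 3 + 6 = 9)
(B(8) + P)*((0*2)*G(-1)) = (8 + 9)*((0*2)*(-1)) = 17*(0*(-1)) = 17*0 = 0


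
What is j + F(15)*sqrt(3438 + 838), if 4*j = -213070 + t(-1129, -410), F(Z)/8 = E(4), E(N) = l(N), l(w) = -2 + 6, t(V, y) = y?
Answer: -53370 + 64*sqrt(1069) ≈ -51278.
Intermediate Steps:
l(w) = 4
E(N) = 4
F(Z) = 32 (F(Z) = 8*4 = 32)
j = -53370 (j = (-213070 - 410)/4 = (1/4)*(-213480) = -53370)
j + F(15)*sqrt(3438 + 838) = -53370 + 32*sqrt(3438 + 838) = -53370 + 32*sqrt(4276) = -53370 + 32*(2*sqrt(1069)) = -53370 + 64*sqrt(1069)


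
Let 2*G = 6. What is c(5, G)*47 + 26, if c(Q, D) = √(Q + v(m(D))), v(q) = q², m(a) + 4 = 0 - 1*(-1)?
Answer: 26 + 47*√14 ≈ 201.86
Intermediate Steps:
m(a) = -3 (m(a) = -4 + (0 - 1*(-1)) = -4 + (0 + 1) = -4 + 1 = -3)
G = 3 (G = (½)*6 = 3)
c(Q, D) = √(9 + Q) (c(Q, D) = √(Q + (-3)²) = √(Q + 9) = √(9 + Q))
c(5, G)*47 + 26 = √(9 + 5)*47 + 26 = √14*47 + 26 = 47*√14 + 26 = 26 + 47*√14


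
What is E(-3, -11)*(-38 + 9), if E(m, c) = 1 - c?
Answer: -348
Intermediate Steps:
E(-3, -11)*(-38 + 9) = (1 - 1*(-11))*(-38 + 9) = (1 + 11)*(-29) = 12*(-29) = -348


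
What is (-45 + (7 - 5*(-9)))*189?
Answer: 1323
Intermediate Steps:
(-45 + (7 - 5*(-9)))*189 = (-45 + (7 + 45))*189 = (-45 + 52)*189 = 7*189 = 1323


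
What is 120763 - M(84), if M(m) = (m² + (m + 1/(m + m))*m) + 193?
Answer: 212915/2 ≈ 1.0646e+5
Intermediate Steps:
M(m) = 193 + m² + m*(m + 1/(2*m)) (M(m) = (m² + (m + 1/(2*m))*m) + 193 = (m² + m*(m + 1/(2*m))) + 193 = 193 + m² + m*(m + 1/(2*m)))
120763 - M(84) = 120763 - (387/2 + 2*84²) = 120763 - (387/2 + 2*7056) = 120763 - (387/2 + 14112) = 120763 - 1*28611/2 = 120763 - 28611/2 = 212915/2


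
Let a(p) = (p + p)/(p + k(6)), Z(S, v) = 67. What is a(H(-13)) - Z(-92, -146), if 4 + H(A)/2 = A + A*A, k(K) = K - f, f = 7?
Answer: -19693/303 ≈ -64.993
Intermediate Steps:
k(K) = -7 + K (k(K) = K - 1*7 = K - 7 = -7 + K)
H(A) = -8 + 2*A + 2*A**2 (H(A) = -8 + 2*(A + A*A) = -8 + 2*(A + A**2) = -8 + (2*A + 2*A**2) = -8 + 2*A + 2*A**2)
a(p) = 2*p/(-1 + p) (a(p) = (p + p)/(p + (-7 + 6)) = (2*p)/(p - 1) = (2*p)/(-1 + p) = 2*p/(-1 + p))
a(H(-13)) - Z(-92, -146) = 2*(-8 + 2*(-13) + 2*(-13)**2)/(-1 + (-8 + 2*(-13) + 2*(-13)**2)) - 1*67 = 2*(-8 - 26 + 2*169)/(-1 + (-8 - 26 + 2*169)) - 67 = 2*(-8 - 26 + 338)/(-1 + (-8 - 26 + 338)) - 67 = 2*304/(-1 + 304) - 67 = 2*304/303 - 67 = 2*304*(1/303) - 67 = 608/303 - 67 = -19693/303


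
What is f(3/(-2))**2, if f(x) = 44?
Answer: 1936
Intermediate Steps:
f(3/(-2))**2 = 44**2 = 1936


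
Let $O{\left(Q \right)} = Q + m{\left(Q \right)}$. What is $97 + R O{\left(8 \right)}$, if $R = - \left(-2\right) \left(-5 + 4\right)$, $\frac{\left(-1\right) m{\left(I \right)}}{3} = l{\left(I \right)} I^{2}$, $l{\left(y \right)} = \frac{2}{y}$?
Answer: $177$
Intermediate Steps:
$m{\left(I \right)} = - 6 I$ ($m{\left(I \right)} = - 3 \frac{2}{I} I^{2} = - 3 \cdot 2 I = - 6 I$)
$O{\left(Q \right)} = - 5 Q$ ($O{\left(Q \right)} = Q - 6 Q = - 5 Q$)
$R = -2$ ($R = - \left(-2\right) \left(-1\right) = \left(-1\right) 2 = -2$)
$97 + R O{\left(8 \right)} = 97 - 2 \left(\left(-5\right) 8\right) = 97 - -80 = 97 + 80 = 177$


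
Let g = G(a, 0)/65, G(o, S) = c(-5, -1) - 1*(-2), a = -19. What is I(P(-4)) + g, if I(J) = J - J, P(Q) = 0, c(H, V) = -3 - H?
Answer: 4/65 ≈ 0.061538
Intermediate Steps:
G(o, S) = 4 (G(o, S) = (-3 - 1*(-5)) - 1*(-2) = (-3 + 5) + 2 = 2 + 2 = 4)
I(J) = 0
g = 4/65 ≈ 0.061538
I(P(-4)) + g = 0 + 4/65 = 4/65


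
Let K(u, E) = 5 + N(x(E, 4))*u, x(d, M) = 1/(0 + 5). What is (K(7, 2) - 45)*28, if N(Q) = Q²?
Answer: -27804/25 ≈ -1112.2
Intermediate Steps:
x(d, M) = ⅕ (x(d, M) = 1/5 = ⅕)
K(u, E) = 5 + u/25 (K(u, E) = 5 + (⅕)²*u = 5 + u/25)
(K(7, 2) - 45)*28 = ((5 + (1/25)*7) - 45)*28 = ((5 + 7/25) - 45)*28 = (132/25 - 45)*28 = -993/25*28 = -27804/25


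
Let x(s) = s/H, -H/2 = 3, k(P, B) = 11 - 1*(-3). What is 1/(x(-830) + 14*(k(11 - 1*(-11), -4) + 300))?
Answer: 3/13603 ≈ 0.00022054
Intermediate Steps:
k(P, B) = 14 (k(P, B) = 11 + 3 = 14)
H = -6 (H = -2*3 = -6)
x(s) = -s/6 (x(s) = s/(-6) = s*(-⅙) = -s/6)
1/(x(-830) + 14*(k(11 - 1*(-11), -4) + 300)) = 1/(-⅙*(-830) + 14*(14 + 300)) = 1/(415/3 + 14*314) = 1/(415/3 + 4396) = 1/(13603/3) = 3/13603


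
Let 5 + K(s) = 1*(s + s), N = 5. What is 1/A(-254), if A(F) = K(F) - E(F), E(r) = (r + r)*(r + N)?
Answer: -1/127005 ≈ -7.8737e-6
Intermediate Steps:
E(r) = 2*r*(5 + r) (E(r) = (r + r)*(r + 5) = (2*r)*(5 + r) = 2*r*(5 + r))
K(s) = -5 + 2*s (K(s) = -5 + 1*(s + s) = -5 + 1*(2*s) = -5 + 2*s)
A(F) = -5 + 2*F - 2*F*(5 + F) (A(F) = (-5 + 2*F) - 2*F*(5 + F) = -5 + 2*F - 2*F*(5 + F))
1/A(-254) = 1/(-5 + 2*(-254) - 2*(-254)*(5 - 254)) = 1/(-5 - 508 - 2*(-254)*(-249)) = 1/(-5 - 508 - 126492) = 1/(-127005) = -1/127005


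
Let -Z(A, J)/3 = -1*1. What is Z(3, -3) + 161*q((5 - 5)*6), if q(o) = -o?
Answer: 3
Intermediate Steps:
Z(A, J) = 3 (Z(A, J) = -(-3) = -3*(-1) = 3)
Z(3, -3) + 161*q((5 - 5)*6) = 3 + 161*(-(5 - 5)*6) = 3 + 161*(-0*6) = 3 + 161*(-1*0) = 3 + 161*0 = 3 + 0 = 3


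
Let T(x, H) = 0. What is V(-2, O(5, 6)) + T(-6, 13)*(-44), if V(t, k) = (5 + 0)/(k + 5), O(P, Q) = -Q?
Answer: -5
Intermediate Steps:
V(t, k) = 5/(5 + k)
V(-2, O(5, 6)) + T(-6, 13)*(-44) = 5/(5 - 1*6) + 0*(-44) = 5/(5 - 6) + 0 = 5/(-1) + 0 = 5*(-1) + 0 = -5 + 0 = -5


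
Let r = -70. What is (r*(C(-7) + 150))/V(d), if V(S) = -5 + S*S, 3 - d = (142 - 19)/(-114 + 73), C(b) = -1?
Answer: -10430/31 ≈ -336.45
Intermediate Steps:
d = 6 (d = 3 - (142 - 19)/(-114 + 73) = 3 - 123/(-41) = 3 - 123*(-1)/41 = 3 - 1*(-3) = 3 + 3 = 6)
V(S) = -5 + S²
(r*(C(-7) + 150))/V(d) = (-70*(-1 + 150))/(-5 + 6²) = (-70*149)/(-5 + 36) = -10430/31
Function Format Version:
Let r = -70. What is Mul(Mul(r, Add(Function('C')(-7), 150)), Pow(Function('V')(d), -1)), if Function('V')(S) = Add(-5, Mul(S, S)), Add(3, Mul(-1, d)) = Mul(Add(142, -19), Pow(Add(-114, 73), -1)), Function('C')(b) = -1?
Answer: Rational(-10430, 31) ≈ -336.45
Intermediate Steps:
d = 6 (d = Add(3, Mul(-1, Mul(Add(142, -19), Pow(Add(-114, 73), -1)))) = Add(3, Mul(-1, Mul(123, Pow(-41, -1)))) = Add(3, Mul(-1, Mul(123, Rational(-1, 41)))) = Add(3, Mul(-1, -3)) = Add(3, 3) = 6)
Function('V')(S) = Add(-5, Pow(S, 2))
Mul(Mul(r, Add(Function('C')(-7), 150)), Pow(Function('V')(d), -1)) = Mul(Mul(-70, Add(-1, 150)), Pow(Add(-5, Pow(6, 2)), -1)) = Mul(Mul(-70, 149), Pow(Add(-5, 36), -1)) = Mul(-10430, Pow(31, -1)) = Mul(-10430, Rational(1, 31)) = Rational(-10430, 31)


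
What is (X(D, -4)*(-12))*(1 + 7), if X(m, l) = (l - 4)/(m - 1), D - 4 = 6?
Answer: 256/3 ≈ 85.333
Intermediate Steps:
D = 10 (D = 4 + 6 = 10)
X(m, l) = (-4 + l)/(-1 + m)
(X(D, -4)*(-12))*(1 + 7) = (((-4 - 4)/(-1 + 10))*(-12))*(1 + 7) = ((-8/9)*(-12))*8 = (((⅑)*(-8))*(-12))*8 = -8/9*(-12)*8 = (32/3)*8 = 256/3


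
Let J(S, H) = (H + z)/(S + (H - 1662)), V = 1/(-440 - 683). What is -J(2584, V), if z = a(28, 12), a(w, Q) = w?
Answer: -10481/345135 ≈ -0.030368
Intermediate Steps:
z = 28
V = -1/1123 (V = 1/(-1123) = -1/1123 ≈ -0.00089047)
J(S, H) = (28 + H)/(-1662 + H + S) (J(S, H) = (H + 28)/(S + (H - 1662)) = (28 + H)/(S + (-1662 + H)) = (28 + H)/(-1662 + H + S))
-J(2584, V) = -(28 - 1/1123)/(-1662 - 1/1123 + 2584) = -31443/(1035405/1123*1123) = -1123*31443/(1035405*1123) = -1*10481/345135 = -10481/345135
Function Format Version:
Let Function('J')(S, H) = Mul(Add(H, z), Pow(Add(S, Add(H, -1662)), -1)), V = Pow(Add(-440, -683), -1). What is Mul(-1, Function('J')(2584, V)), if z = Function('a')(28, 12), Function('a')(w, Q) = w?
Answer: Rational(-10481, 345135) ≈ -0.030368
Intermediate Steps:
z = 28
V = Rational(-1, 1123) (V = Pow(-1123, -1) = Rational(-1, 1123) ≈ -0.00089047)
Function('J')(S, H) = Mul(Pow(Add(-1662, H, S), -1), Add(28, H)) (Function('J')(S, H) = Mul(Add(H, 28), Pow(Add(S, Add(H, -1662)), -1)) = Mul(Add(28, H), Pow(Add(S, Add(-1662, H)), -1)) = Mul(Add(28, H), Pow(Add(-1662, H, S), -1)) = Mul(Pow(Add(-1662, H, S), -1), Add(28, H)))
Mul(-1, Function('J')(2584, V)) = Mul(-1, Mul(Pow(Add(-1662, Rational(-1, 1123), 2584), -1), Add(28, Rational(-1, 1123)))) = Mul(-1, Mul(Pow(Rational(1035405, 1123), -1), Rational(31443, 1123))) = Mul(-1, Mul(Rational(1123, 1035405), Rational(31443, 1123))) = Mul(-1, Rational(10481, 345135)) = Rational(-10481, 345135)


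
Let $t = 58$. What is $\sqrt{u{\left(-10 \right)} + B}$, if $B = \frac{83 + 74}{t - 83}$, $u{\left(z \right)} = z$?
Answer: $\frac{i \sqrt{407}}{5} \approx 4.0349 i$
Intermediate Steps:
$B = - \frac{157}{25}$ ($B = \frac{83 + 74}{58 - 83} = \frac{157}{-25} = 157 \left(- \frac{1}{25}\right) = - \frac{157}{25} \approx -6.28$)
$\sqrt{u{\left(-10 \right)} + B} = \sqrt{-10 - \frac{157}{25}} = \sqrt{- \frac{407}{25}} = \frac{i \sqrt{407}}{5}$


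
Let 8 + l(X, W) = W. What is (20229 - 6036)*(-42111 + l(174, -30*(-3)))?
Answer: -596517597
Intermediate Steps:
l(X, W) = -8 + W
(20229 - 6036)*(-42111 + l(174, -30*(-3))) = (20229 - 6036)*(-42111 + (-8 - 30*(-3))) = 14193*(-42111 + (-8 + 90)) = 14193*(-42111 + 82) = 14193*(-42029) = -596517597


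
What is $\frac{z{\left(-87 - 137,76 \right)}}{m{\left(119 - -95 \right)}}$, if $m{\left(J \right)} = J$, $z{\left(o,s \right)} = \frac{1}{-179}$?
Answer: $- \frac{1}{38306} \approx -2.6106 \cdot 10^{-5}$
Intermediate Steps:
$z{\left(o,s \right)} = - \frac{1}{179}$
$\frac{z{\left(-87 - 137,76 \right)}}{m{\left(119 - -95 \right)}} = - \frac{1}{179 \left(119 - -95\right)} = - \frac{1}{179 \left(119 + 95\right)} = - \frac{1}{179 \cdot 214} = \left(- \frac{1}{179}\right) \frac{1}{214} = - \frac{1}{38306}$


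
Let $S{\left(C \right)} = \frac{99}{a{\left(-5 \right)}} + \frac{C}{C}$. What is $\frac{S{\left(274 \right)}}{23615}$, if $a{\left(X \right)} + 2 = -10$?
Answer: $- \frac{29}{94460} \approx -0.00030701$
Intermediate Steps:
$a{\left(X \right)} = -12$ ($a{\left(X \right)} = -2 - 10 = -12$)
$S{\left(C \right)} = - \frac{29}{4}$ ($S{\left(C \right)} = \frac{99}{-12} + \frac{C}{C} = 99 \left(- \frac{1}{12}\right) + 1 = - \frac{33}{4} + 1 = - \frac{29}{4}$)
$\frac{S{\left(274 \right)}}{23615} = - \frac{29}{4 \cdot 23615} = \left(- \frac{29}{4}\right) \frac{1}{23615} = - \frac{29}{94460}$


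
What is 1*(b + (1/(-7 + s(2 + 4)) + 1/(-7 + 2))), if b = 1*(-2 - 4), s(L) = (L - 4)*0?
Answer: -222/35 ≈ -6.3429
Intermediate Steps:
s(L) = 0 (s(L) = (-4 + L)*0 = 0)
b = -6 (b = 1*(-6) = -6)
1*(b + (1/(-7 + s(2 + 4)) + 1/(-7 + 2))) = 1*(-6 + (1/(-7 + 0) + 1/(-7 + 2))) = 1*(-6 + (1/(-7) + 1/(-5))) = 1*(-6 + (-1/7 - 1/5)) = 1*(-6 - 12/35) = 1*(-222/35) = -222/35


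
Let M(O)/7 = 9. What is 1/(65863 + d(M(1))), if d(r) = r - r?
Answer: 1/65863 ≈ 1.5183e-5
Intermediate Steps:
M(O) = 63 (M(O) = 7*9 = 63)
d(r) = 0
1/(65863 + d(M(1))) = 1/(65863 + 0) = 1/65863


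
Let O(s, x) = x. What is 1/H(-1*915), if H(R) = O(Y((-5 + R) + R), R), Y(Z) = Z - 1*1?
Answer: -1/915 ≈ -0.0010929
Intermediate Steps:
Y(Z) = -1 + Z (Y(Z) = Z - 1 = -1 + Z)
H(R) = R
1/H(-1*915) = 1/(-1*915) = 1/(-915) = -1/915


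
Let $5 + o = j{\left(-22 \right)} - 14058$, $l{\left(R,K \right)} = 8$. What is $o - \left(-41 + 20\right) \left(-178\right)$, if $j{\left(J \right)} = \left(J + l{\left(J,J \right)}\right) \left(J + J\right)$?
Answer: $-17185$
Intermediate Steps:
$j{\left(J \right)} = 2 J \left(8 + J\right)$ ($j{\left(J \right)} = \left(J + 8\right) \left(J + J\right) = \left(8 + J\right) 2 J = 2 J \left(8 + J\right)$)
$o = -13447$ ($o = -5 - \left(14058 + 44 \left(8 - 22\right)\right) = -5 - \left(14058 + 44 \left(-14\right)\right) = -5 + \left(616 - 14058\right) = -5 - 13442 = -13447$)
$o - \left(-41 + 20\right) \left(-178\right) = -13447 - \left(-41 + 20\right) \left(-178\right) = -13447 - \left(-21\right) \left(-178\right) = -13447 - 3738 = -17185$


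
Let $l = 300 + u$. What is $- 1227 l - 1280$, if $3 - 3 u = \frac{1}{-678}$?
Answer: $- \frac{251271955}{678} \approx -3.7061 \cdot 10^{5}$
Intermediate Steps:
$u = \frac{2035}{2034}$ ($u = 1 - \frac{1}{3 \left(-678\right)} = 1 - - \frac{1}{2034} = 1 + \frac{1}{2034} = \frac{2035}{2034} \approx 1.0005$)
$l = \frac{612235}{2034}$ ($l = 300 + \frac{2035}{2034} = \frac{612235}{2034} \approx 301.0$)
$- 1227 l - 1280 = \left(-1227\right) \frac{612235}{2034} - 1280 = - \frac{250404115}{678} - 1280 = - \frac{251271955}{678}$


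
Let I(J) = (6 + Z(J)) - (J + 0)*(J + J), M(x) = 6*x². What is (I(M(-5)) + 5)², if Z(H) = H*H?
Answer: 505755121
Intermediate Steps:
Z(H) = H²
I(J) = 6 - J² (I(J) = (6 + J²) - (J + 0)*(J + J) = (6 + J²) - J*2*J = (6 + J²) - 2*J² = 6 - J²)
(I(M(-5)) + 5)² = ((6 - (6*(-5)²)²) + 5)² = ((6 - (6*25)²) + 5)² = ((6 - 1*150²) + 5)² = ((6 - 1*22500) + 5)² = ((6 - 22500) + 5)² = (-22494 + 5)² = (-22489)² = 505755121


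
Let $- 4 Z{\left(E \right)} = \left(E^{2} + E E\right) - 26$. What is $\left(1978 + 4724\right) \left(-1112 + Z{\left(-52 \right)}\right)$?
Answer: $-16470165$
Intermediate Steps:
$Z{\left(E \right)} = \frac{13}{2} - \frac{E^{2}}{2}$ ($Z{\left(E \right)} = - \frac{\left(E^{2} + E E\right) - 26}{4} = - \frac{\left(E^{2} + E^{2}\right) - 26}{4} = - \frac{2 E^{2} - 26}{4} = - \frac{-26 + 2 E^{2}}{4} = \frac{13}{2} - \frac{E^{2}}{2}$)
$\left(1978 + 4724\right) \left(-1112 + Z{\left(-52 \right)}\right) = \left(1978 + 4724\right) \left(-1112 + \left(\frac{13}{2} - \frac{\left(-52\right)^{2}}{2}\right)\right) = 6702 \left(-1112 + \left(\frac{13}{2} - 1352\right)\right) = 6702 \left(-1112 - \frac{2691}{2}\right) = 6702 \left(- \frac{4915}{2}\right) = -16470165$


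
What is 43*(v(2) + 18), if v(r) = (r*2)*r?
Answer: 1118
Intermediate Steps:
v(r) = 2*r² (v(r) = (2*r)*r = 2*r²)
43*(v(2) + 18) = 43*(2*2² + 18) = 43*(2*4 + 18) = 43*(8 + 18) = 43*26 = 1118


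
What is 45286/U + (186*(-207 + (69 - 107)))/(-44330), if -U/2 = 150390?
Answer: 18869381/21505770 ≈ 0.87741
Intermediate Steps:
U = -300780 (U = -2*150390 = -300780)
45286/U + (186*(-207 + (69 - 107)))/(-44330) = 45286/(-300780) + (186*(-207 + (69 - 107)))/(-44330) = 45286*(-1/300780) + (186*(-207 - 38))*(-1/44330) = -22643/150390 + (186*(-245))*(-1/44330) = -22643/150390 - 45570*(-1/44330) = -22643/150390 + 147/143 = 18869381/21505770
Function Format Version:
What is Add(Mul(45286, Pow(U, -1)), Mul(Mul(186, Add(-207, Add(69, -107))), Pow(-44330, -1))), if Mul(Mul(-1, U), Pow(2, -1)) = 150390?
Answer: Rational(18869381, 21505770) ≈ 0.87741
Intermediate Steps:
U = -300780 (U = Mul(-2, 150390) = -300780)
Add(Mul(45286, Pow(U, -1)), Mul(Mul(186, Add(-207, Add(69, -107))), Pow(-44330, -1))) = Add(Mul(45286, Pow(-300780, -1)), Mul(Mul(186, Add(-207, Add(69, -107))), Pow(-44330, -1))) = Add(Mul(45286, Rational(-1, 300780)), Mul(Mul(186, Add(-207, -38)), Rational(-1, 44330))) = Add(Rational(-22643, 150390), Mul(Mul(186, -245), Rational(-1, 44330))) = Add(Rational(-22643, 150390), Mul(-45570, Rational(-1, 44330))) = Add(Rational(-22643, 150390), Rational(147, 143)) = Rational(18869381, 21505770)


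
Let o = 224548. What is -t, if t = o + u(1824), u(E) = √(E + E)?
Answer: -224548 - 8*√57 ≈ -2.2461e+5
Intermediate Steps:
u(E) = √2*√E (u(E) = √(2*E) = √2*√E)
t = 224548 + 8*√57 (t = 224548 + √2*√1824 = 224548 + √2*(4*√114) = 224548 + 8*√57 ≈ 2.2461e+5)
-t = -(224548 + 8*√57) = -224548 - 8*√57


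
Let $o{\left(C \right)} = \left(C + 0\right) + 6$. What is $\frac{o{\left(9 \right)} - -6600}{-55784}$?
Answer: $- \frac{6615}{55784} \approx -0.11858$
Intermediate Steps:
$o{\left(C \right)} = 6 + C$ ($o{\left(C \right)} = C + 6 = 6 + C$)
$\frac{o{\left(9 \right)} - -6600}{-55784} = \frac{\left(6 + 9\right) - -6600}{-55784} = \left(15 + 6600\right) \left(- \frac{1}{55784}\right) = 6615 \left(- \frac{1}{55784}\right) = - \frac{6615}{55784}$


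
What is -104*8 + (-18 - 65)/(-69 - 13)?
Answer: -68141/82 ≈ -830.99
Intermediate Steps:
-104*8 + (-18 - 65)/(-69 - 13) = -832 - 83/(-82) = -832 - 83*(-1/82) = -832 + 83/82 = -68141/82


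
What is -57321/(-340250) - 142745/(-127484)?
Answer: 27938248307/21688215500 ≈ 1.2882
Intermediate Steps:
-57321/(-340250) - 142745/(-127484) = -57321*(-1/340250) - 142745*(-1/127484) = 57321/340250 + 142745/127484 = 27938248307/21688215500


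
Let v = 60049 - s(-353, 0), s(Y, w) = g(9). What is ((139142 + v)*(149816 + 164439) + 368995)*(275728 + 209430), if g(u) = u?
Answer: 30368129477152990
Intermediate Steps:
s(Y, w) = 9
v = 60040 (v = 60049 - 1*9 = 60049 - 9 = 60040)
((139142 + v)*(149816 + 164439) + 368995)*(275728 + 209430) = ((139142 + 60040)*(149816 + 164439) + 368995)*(275728 + 209430) = (199182*314255 + 368995)*485158 = (62593939410 + 368995)*485158 = 62594308405*485158 = 30368129477152990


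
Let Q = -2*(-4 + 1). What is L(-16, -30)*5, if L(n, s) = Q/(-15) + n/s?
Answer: 2/3 ≈ 0.66667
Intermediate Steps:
Q = 6 (Q = -2*(-3) = 6)
L(n, s) = -2/5 + n/s (L(n, s) = 6/(-15) + n/s = 6*(-1/15) + n/s = -2/5 + n/s)
L(-16, -30)*5 = (-2/5 - 16/(-30))*5 = (-2/5 - 16*(-1/30))*5 = (-2/5 + 8/15)*5 = (2/15)*5 = 2/3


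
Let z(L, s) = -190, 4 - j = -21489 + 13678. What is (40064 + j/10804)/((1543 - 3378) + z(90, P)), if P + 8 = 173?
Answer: -432859271/21878100 ≈ -19.785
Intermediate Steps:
j = 7815 (j = 4 - (-21489 + 13678) = 4 - 1*(-7811) = 4 + 7811 = 7815)
P = 165 (P = -8 + 173 = 165)
(40064 + j/10804)/((1543 - 3378) + z(90, P)) = (40064 + 7815/10804)/((1543 - 3378) - 190) = (40064 + 7815*(1/10804))/(-1835 - 190) = (40064 + 7815/10804)/(-2025) = (432859271/10804)*(-1/2025) = -432859271/21878100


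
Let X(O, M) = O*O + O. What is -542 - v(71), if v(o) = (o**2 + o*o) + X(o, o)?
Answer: -15736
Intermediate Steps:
X(O, M) = O + O**2 (X(O, M) = O**2 + O = O + O**2)
v(o) = 2*o**2 + o*(1 + o) (v(o) = (o**2 + o*o) + o*(1 + o) = (o**2 + o**2) + o*(1 + o) = 2*o**2 + o*(1 + o))
-542 - v(71) = -542 - 71*(1 + 3*71) = -542 - 71*(1 + 213) = -542 - 71*214 = -542 - 1*15194 = -542 - 15194 = -15736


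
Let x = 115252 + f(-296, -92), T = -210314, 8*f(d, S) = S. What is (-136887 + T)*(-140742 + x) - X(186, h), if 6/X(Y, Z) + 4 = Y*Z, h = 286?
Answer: 235484875034691/26596 ≈ 8.8541e+9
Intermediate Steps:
f(d, S) = S/8
x = 230481/2 (x = 115252 + (⅛)*(-92) = 115252 - 23/2 = 230481/2 ≈ 1.1524e+5)
X(Y, Z) = 6/(-4 + Y*Z)
(-136887 + T)*(-140742 + x) - X(186, h) = (-136887 - 210314)*(-140742 + 230481/2) - 6/(-4 + 186*286) = -347201*(-51003/2) - 6/(-4 + 53196) = 17708292603/2 - 6/53192 = 17708292603/2 - 1*3/26596 = 17708292603/2 - 3/26596 = 235484875034691/26596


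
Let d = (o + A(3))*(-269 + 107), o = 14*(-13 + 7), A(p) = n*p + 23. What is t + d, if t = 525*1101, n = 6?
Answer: 584991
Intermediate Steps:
A(p) = 23 + 6*p (A(p) = 6*p + 23 = 23 + 6*p)
t = 578025
o = -84 (o = 14*(-6) = -84)
d = 6966 (d = (-84 + (23 + 6*3))*(-269 + 107) = (-84 + (23 + 18))*(-162) = (-84 + 41)*(-162) = -43*(-162) = 6966)
t + d = 578025 + 6966 = 584991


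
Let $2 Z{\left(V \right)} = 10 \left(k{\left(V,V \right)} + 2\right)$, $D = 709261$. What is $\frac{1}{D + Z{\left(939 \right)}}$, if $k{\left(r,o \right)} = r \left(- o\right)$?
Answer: $- \frac{1}{3699334} \approx -2.7032 \cdot 10^{-7}$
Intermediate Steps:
$k{\left(r,o \right)} = - o r$
$Z{\left(V \right)} = 10 - 5 V^{2}$ ($Z{\left(V \right)} = \frac{10 \left(- V V + 2\right)}{2} = \frac{10 \left(- V^{2} + 2\right)}{2} = \frac{10 \left(2 - V^{2}\right)}{2} = \frac{20 - 10 V^{2}}{2} = 10 - 5 V^{2}$)
$\frac{1}{D + Z{\left(939 \right)}} = \frac{1}{709261 + \left(10 - 5 \cdot 939^{2}\right)} = \frac{1}{709261 + \left(10 - 4408605\right)} = \frac{1}{709261 - 4408595} = \frac{1}{-3699334} = - \frac{1}{3699334}$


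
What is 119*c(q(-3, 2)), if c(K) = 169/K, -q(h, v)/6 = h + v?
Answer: 20111/6 ≈ 3351.8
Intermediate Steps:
q(h, v) = -6*h - 6*v (q(h, v) = -6*(h + v) = -6*h - 6*v)
119*c(q(-3, 2)) = 119*(169/(-6*(-3) - 6*2)) = 119*(169/(18 - 12)) = 119*(169/6) = 20111/6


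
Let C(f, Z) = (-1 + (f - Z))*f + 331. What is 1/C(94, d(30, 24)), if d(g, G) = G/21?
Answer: 7/62759 ≈ 0.00011154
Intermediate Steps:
d(g, G) = G/21 (d(g, G) = G*(1/21) = G/21)
C(f, Z) = 331 + f*(-1 + f - Z) (C(f, Z) = (-1 + f - Z)*f + 331 = f*(-1 + f - Z) + 331 = 331 + f*(-1 + f - Z))
1/C(94, d(30, 24)) = 1/(331 + 94**2 - 1*94 - 1*(1/21)*24*94) = 1/(331 + 8836 - 94 - 1*8/7*94) = 1/(331 + 8836 - 94 - 752/7) = 1/(62759/7) = 7/62759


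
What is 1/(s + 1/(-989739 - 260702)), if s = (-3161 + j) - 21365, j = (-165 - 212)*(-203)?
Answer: 1250441/65029184204 ≈ 1.9229e-5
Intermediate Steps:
j = 76531 (j = -377*(-203) = 76531)
s = 52005 (s = (-3161 + 76531) - 21365 = 73370 - 21365 = 52005)
1/(s + 1/(-989739 - 260702)) = 1/(52005 + 1/(-989739 - 260702)) = 1/(52005 + 1/(-1250441)) = 1/(52005 - 1/1250441) = 1/(65029184204/1250441) = 1250441/65029184204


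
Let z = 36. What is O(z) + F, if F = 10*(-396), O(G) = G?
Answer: -3924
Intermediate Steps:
F = -3960
O(z) + F = 36 - 3960 = -3924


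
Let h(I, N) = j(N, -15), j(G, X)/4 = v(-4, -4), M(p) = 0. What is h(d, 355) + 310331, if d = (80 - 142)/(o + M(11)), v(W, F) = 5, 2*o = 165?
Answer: 310351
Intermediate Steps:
o = 165/2 (o = (½)*165 = 165/2 ≈ 82.500)
d = -124/165 (d = (80 - 142)/(165/2 + 0) = -62/165/2 = -62*2/165 = -124/165 ≈ -0.75152)
j(G, X) = 20 (j(G, X) = 4*5 = 20)
h(I, N) = 20
h(d, 355) + 310331 = 20 + 310331 = 310351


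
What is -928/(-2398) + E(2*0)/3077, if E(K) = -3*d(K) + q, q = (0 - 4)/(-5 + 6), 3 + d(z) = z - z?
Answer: 1433723/3689323 ≈ 0.38861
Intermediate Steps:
d(z) = -3 (d(z) = -3 + (z - z) = -3 + 0 = -3)
q = -4 (q = -4/1 = -4*1 = -4)
E(K) = 5 (E(K) = -3*(-3) - 4 = 9 - 4 = 5)
-928/(-2398) + E(2*0)/3077 = -928/(-2398) + 5/3077 = -928*(-1/2398) + 5*(1/3077) = 464/1199 + 5/3077 = 1433723/3689323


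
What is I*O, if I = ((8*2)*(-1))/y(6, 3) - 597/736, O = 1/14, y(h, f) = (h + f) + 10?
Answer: -23119/195776 ≈ -0.11809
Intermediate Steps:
y(h, f) = 10 + f + h (y(h, f) = (f + h) + 10 = 10 + f + h)
O = 1/14 ≈ 0.071429
I = -23119/13984 (I = ((8*2)*(-1))/(10 + 3 + 6) - 597/736 = (16*(-1))/19 - 597*1/736 = -16*1/19 - 597/736 = -16/19 - 597/736 = -23119/13984 ≈ -1.6532)
I*O = -23119/13984*1/14 = -23119/195776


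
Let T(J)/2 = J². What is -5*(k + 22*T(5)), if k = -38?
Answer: -5310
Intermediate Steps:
T(J) = 2*J²
-5*(k + 22*T(5)) = -5*(-38 + 22*(2*5²)) = -5*(-38 + 22*(2*25)) = -5*(-38 + 22*50) = -5*(-38 + 1100) = -5*1062 = -5310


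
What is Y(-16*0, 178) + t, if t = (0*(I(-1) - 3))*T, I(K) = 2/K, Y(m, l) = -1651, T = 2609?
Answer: -1651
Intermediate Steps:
t = 0 (t = (0*(2/(-1) - 3))*2609 = (0*(2*(-1) - 3))*2609 = (0*(-2 - 3))*2609 = (0*(-5))*2609 = 0*2609 = 0)
Y(-16*0, 178) + t = -1651 + 0 = -1651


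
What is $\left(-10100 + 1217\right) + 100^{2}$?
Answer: $1117$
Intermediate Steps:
$\left(-10100 + 1217\right) + 100^{2} = -8883 + 10000 = 1117$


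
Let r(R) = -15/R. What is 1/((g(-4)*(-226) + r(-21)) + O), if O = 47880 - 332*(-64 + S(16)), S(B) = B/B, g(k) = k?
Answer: 7/487905 ≈ 1.4347e-5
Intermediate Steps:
S(B) = 1
O = 68796 (O = 47880 - 332*(-64 + 1) = 47880 - 332*(-63) = 47880 - 1*(-20916) = 47880 + 20916 = 68796)
1/((g(-4)*(-226) + r(-21)) + O) = 1/((-4*(-226) - 15/(-21)) + 68796) = 1/((904 - 15*(-1/21)) + 68796) = 1/((904 + 5/7) + 68796) = 1/(6333/7 + 68796) = 1/(487905/7) = 7/487905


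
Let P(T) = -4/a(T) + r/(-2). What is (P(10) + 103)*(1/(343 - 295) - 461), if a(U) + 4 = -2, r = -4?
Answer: -7014259/144 ≈ -48710.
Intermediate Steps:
a(U) = -6 (a(U) = -4 - 2 = -6)
P(T) = 8/3 (P(T) = -4/(-6) - 4/(-2) = -4*(-⅙) - 4*(-½) = ⅔ + 2 = 8/3)
(P(10) + 103)*(1/(343 - 295) - 461) = (8/3 + 103)*(1/(343 - 295) - 461) = 317*(1/48 - 461)/3 = (317/3)*(-22127/48) = -7014259/144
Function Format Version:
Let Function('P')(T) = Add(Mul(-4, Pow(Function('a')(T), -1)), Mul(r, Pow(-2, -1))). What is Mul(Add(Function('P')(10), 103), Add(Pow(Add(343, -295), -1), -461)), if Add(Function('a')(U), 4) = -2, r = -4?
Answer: Rational(-7014259, 144) ≈ -48710.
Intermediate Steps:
Function('a')(U) = -6 (Function('a')(U) = Add(-4, -2) = -6)
Function('P')(T) = Rational(8, 3) (Function('P')(T) = Add(Mul(-4, Pow(-6, -1)), Mul(-4, Pow(-2, -1))) = Add(Mul(-4, Rational(-1, 6)), Mul(-4, Rational(-1, 2))) = Add(Rational(2, 3), 2) = Rational(8, 3))
Mul(Add(Function('P')(10), 103), Add(Pow(Add(343, -295), -1), -461)) = Mul(Add(Rational(8, 3), 103), Add(Pow(Add(343, -295), -1), -461)) = Mul(Rational(317, 3), Add(Pow(48, -1), -461)) = Mul(Rational(317, 3), Add(Rational(1, 48), -461)) = Mul(Rational(317, 3), Rational(-22127, 48)) = Rational(-7014259, 144)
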